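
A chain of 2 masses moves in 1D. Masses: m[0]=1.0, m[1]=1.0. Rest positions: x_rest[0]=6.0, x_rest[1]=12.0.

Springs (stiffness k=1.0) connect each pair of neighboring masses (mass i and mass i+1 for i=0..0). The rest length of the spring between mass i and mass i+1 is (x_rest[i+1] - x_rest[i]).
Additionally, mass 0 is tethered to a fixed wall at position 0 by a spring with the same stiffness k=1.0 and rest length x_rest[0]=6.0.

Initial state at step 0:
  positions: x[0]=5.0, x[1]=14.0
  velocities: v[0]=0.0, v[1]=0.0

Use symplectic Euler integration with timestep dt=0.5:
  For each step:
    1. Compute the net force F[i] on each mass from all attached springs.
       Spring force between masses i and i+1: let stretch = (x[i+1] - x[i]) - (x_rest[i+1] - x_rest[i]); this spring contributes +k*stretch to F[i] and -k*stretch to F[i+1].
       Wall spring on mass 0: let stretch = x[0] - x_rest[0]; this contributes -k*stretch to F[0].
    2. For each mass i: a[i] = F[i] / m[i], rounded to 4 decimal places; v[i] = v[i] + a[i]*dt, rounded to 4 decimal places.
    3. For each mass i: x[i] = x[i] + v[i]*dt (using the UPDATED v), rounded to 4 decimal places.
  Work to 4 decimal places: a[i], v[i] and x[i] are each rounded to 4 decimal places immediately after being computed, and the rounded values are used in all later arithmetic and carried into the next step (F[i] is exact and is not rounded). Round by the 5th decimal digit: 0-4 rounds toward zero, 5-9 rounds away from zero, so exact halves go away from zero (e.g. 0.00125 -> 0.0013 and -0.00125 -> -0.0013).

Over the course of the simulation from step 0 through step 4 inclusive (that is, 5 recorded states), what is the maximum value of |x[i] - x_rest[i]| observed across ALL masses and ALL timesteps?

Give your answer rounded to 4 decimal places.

Step 0: x=[5.0000 14.0000] v=[0.0000 0.0000]
Step 1: x=[6.0000 13.2500] v=[2.0000 -1.5000]
Step 2: x=[7.3125 12.1875] v=[2.6250 -2.1250]
Step 3: x=[8.0157 11.4063] v=[1.4063 -1.5625]
Step 4: x=[7.5626 11.2774] v=[-0.9063 -0.2578]
Max displacement = 2.0157

Answer: 2.0157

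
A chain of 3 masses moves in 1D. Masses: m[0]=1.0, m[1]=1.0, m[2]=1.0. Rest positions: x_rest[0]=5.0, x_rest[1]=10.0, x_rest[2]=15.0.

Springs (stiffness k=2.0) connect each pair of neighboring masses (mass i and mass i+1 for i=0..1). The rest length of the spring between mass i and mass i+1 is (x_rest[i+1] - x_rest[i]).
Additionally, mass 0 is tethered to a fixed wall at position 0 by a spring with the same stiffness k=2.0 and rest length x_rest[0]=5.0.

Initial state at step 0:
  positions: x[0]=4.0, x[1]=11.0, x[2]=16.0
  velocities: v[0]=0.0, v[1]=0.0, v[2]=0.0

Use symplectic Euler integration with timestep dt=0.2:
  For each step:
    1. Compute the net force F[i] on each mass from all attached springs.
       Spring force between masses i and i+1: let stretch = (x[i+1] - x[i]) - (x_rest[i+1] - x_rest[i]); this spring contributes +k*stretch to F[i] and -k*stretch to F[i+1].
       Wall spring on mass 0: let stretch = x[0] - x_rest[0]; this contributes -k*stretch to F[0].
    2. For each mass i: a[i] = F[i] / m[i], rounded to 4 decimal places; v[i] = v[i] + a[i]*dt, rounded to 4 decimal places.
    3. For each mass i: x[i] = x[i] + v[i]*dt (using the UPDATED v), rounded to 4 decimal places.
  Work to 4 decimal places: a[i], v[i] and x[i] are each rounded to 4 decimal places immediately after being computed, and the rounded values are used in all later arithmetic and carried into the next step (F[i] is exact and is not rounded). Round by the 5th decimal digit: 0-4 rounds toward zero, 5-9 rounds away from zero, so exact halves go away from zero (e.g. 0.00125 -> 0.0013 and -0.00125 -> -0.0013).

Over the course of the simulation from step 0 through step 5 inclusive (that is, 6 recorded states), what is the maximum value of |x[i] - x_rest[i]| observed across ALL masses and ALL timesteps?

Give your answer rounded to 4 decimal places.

Answer: 1.1127

Derivation:
Step 0: x=[4.0000 11.0000 16.0000] v=[0.0000 0.0000 0.0000]
Step 1: x=[4.2400 10.8400 16.0000] v=[1.2000 -0.8000 0.0000]
Step 2: x=[4.6688 10.5648 15.9872] v=[2.1440 -1.3760 -0.0640]
Step 3: x=[5.1958 10.2517 15.9406] v=[2.6349 -1.5654 -0.2330]
Step 4: x=[5.7116 9.9893 15.8389] v=[2.5789 -1.3122 -0.5086]
Step 5: x=[6.1127 9.8526 15.6692] v=[2.0053 -0.6834 -0.8484]
Max displacement = 1.1127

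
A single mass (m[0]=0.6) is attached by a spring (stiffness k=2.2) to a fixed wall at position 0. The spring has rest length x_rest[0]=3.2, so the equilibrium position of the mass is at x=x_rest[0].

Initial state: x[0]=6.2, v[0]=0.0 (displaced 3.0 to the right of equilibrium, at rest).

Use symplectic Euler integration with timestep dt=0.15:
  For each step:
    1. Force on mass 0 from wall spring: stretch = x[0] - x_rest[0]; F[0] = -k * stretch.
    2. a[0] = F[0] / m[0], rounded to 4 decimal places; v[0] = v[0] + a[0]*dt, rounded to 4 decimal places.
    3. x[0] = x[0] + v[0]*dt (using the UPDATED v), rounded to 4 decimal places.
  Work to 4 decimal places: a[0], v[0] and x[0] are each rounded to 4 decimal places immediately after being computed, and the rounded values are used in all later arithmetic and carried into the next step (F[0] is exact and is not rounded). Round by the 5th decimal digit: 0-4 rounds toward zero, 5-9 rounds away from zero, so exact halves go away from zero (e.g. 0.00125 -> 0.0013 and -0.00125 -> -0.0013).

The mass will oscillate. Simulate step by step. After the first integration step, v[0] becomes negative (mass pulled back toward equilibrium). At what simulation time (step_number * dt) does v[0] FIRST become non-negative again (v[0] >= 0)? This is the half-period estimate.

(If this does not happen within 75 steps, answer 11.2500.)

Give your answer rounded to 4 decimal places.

Step 0: x=[6.2000] v=[0.0000]
Step 1: x=[5.9525] v=[-1.6500]
Step 2: x=[5.4779] v=[-3.1639]
Step 3: x=[4.8154] v=[-4.4167]
Step 4: x=[4.0196] v=[-5.3052]
Step 5: x=[3.1562] v=[-5.7560]
Step 6: x=[2.2964] v=[-5.7319]
Step 7: x=[1.5112] v=[-5.2349]
Step 8: x=[0.8653] v=[-4.3061]
Step 9: x=[0.4120] v=[-3.0220]
Step 10: x=[0.1887] v=[-1.4886]
Step 11: x=[0.2138] v=[0.1676]
First v>=0 after going negative at step 11, time=1.6500

Answer: 1.6500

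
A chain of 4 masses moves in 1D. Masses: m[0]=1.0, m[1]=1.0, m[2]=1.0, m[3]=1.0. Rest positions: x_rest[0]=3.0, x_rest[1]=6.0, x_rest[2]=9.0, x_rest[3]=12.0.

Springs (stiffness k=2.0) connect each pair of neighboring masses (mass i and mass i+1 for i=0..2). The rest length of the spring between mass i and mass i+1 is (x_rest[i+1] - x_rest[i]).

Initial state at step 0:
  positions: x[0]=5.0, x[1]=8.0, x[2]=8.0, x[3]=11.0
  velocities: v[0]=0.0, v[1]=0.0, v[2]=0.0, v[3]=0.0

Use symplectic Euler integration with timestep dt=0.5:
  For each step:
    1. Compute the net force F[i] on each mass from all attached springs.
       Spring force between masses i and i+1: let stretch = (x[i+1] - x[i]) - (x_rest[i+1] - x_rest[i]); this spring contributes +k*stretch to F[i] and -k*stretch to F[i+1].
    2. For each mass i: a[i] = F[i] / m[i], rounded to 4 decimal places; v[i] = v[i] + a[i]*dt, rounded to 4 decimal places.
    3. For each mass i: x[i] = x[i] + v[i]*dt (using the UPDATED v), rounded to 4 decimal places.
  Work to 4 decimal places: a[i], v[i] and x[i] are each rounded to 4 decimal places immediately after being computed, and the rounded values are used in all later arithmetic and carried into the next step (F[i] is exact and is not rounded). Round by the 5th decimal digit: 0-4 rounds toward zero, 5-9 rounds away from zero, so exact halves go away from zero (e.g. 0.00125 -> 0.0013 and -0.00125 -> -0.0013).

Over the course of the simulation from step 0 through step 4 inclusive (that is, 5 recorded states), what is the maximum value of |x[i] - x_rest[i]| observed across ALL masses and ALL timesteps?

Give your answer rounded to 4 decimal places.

Step 0: x=[5.0000 8.0000 8.0000 11.0000] v=[0.0000 0.0000 0.0000 0.0000]
Step 1: x=[5.0000 6.5000 9.5000 11.0000] v=[0.0000 -3.0000 3.0000 0.0000]
Step 2: x=[4.2500 5.7500 10.2500 11.7500] v=[-1.5000 -1.5000 1.5000 1.5000]
Step 3: x=[2.7500 6.5000 9.5000 13.2500] v=[-3.0000 1.5000 -1.5000 3.0000]
Step 4: x=[1.6250 6.8750 9.1250 14.3750] v=[-2.2500 0.7500 -0.7500 2.2500]
Max displacement = 2.3750

Answer: 2.3750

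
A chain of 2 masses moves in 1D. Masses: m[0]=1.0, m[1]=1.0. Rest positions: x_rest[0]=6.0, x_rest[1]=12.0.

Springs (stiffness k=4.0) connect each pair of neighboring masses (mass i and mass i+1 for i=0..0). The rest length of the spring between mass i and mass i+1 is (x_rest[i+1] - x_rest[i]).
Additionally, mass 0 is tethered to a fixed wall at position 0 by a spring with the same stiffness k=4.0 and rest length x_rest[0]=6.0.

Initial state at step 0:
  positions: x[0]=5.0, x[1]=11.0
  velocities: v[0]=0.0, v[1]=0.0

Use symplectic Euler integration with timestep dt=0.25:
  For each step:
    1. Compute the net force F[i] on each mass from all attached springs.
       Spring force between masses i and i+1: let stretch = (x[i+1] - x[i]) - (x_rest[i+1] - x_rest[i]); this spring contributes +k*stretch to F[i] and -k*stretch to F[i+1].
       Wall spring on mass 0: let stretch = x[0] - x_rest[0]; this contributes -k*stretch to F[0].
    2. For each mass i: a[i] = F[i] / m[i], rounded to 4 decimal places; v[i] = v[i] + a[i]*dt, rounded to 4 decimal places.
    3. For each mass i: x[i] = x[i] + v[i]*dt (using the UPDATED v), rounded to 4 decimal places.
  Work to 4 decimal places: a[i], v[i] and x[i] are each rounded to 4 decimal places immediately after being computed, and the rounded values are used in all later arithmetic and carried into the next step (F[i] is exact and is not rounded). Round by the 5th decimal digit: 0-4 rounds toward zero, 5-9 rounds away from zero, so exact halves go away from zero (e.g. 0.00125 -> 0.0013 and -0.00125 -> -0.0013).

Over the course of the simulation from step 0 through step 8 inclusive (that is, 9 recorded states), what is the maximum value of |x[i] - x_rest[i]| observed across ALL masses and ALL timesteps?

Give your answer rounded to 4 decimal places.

Step 0: x=[5.0000 11.0000] v=[0.0000 0.0000]
Step 1: x=[5.2500 11.0000] v=[1.0000 0.0000]
Step 2: x=[5.6250 11.0625] v=[1.5000 0.2500]
Step 3: x=[5.9531 11.2656] v=[1.3125 0.8125]
Step 4: x=[6.1211 11.6406] v=[0.6719 1.5000]
Step 5: x=[6.1387 12.1357] v=[0.0703 1.9805]
Step 6: x=[6.1209 12.6316] v=[-0.0714 1.9835]
Step 7: x=[6.2005 12.9998] v=[0.3184 1.4728]
Step 8: x=[6.4298 13.1682] v=[0.9172 0.6735]
Max displacement = 1.1682

Answer: 1.1682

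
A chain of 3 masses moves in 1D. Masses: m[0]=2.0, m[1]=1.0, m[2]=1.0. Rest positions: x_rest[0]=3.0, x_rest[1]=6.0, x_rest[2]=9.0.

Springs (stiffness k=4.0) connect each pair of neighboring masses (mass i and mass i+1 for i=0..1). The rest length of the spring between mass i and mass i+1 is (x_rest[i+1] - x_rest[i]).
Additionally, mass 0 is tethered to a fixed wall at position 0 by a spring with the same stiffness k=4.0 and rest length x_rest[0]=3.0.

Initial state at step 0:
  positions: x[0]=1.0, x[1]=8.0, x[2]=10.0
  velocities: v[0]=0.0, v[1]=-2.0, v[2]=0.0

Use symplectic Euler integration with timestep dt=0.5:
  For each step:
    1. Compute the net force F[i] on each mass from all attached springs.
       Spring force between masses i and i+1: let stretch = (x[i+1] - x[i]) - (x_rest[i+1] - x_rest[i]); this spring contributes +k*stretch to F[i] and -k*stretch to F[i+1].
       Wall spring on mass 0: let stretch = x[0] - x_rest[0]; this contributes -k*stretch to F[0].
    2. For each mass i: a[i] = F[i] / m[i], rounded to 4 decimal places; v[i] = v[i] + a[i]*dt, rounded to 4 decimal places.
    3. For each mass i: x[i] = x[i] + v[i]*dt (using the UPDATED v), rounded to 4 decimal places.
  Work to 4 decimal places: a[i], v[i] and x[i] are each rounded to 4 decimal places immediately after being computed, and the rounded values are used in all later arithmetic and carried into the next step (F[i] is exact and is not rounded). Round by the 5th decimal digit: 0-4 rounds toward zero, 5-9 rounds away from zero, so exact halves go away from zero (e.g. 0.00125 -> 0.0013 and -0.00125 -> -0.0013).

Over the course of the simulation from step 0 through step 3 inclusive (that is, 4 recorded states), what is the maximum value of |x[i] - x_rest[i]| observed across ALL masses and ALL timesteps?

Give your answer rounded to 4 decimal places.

Step 0: x=[1.0000 8.0000 10.0000] v=[0.0000 -2.0000 0.0000]
Step 1: x=[4.0000 2.0000 11.0000] v=[6.0000 -12.0000 2.0000]
Step 2: x=[4.0000 7.0000 6.0000] v=[0.0000 10.0000 -10.0000]
Step 3: x=[3.5000 8.0000 5.0000] v=[-1.0000 2.0000 -2.0000]
Max displacement = 4.0000

Answer: 4.0000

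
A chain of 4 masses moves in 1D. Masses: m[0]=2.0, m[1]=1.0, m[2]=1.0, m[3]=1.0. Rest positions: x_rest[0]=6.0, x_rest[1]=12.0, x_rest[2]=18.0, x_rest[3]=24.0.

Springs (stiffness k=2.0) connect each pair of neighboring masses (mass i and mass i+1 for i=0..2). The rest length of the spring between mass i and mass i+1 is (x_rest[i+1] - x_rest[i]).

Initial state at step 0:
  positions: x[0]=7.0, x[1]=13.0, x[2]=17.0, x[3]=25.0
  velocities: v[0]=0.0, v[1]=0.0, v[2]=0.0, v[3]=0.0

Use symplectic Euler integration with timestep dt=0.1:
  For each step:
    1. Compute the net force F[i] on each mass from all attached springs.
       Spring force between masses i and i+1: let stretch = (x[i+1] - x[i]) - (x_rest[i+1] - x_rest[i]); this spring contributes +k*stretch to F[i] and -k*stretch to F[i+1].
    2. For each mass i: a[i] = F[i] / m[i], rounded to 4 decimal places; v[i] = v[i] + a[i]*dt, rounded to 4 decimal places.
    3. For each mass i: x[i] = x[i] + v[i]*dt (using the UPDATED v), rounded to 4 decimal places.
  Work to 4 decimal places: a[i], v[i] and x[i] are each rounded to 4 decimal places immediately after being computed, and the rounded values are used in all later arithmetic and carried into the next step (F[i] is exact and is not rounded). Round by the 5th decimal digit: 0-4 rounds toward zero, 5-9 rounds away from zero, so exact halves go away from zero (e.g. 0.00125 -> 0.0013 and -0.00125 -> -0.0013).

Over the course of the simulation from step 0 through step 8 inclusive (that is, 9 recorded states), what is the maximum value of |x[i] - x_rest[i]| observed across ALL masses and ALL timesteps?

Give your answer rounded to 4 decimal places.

Step 0: x=[7.0000 13.0000 17.0000 25.0000] v=[0.0000 0.0000 0.0000 0.0000]
Step 1: x=[7.0000 12.9600 17.0800 24.9600] v=[0.0000 -0.4000 0.8000 -0.4000]
Step 2: x=[6.9996 12.8832 17.2352 24.8824] v=[-0.0040 -0.7680 1.5520 -0.7760]
Step 3: x=[6.9980 12.7758 17.4563 24.7719] v=[-0.0156 -1.0743 2.2110 -1.1054]
Step 4: x=[6.9942 12.6464 17.7301 24.6351] v=[-0.0378 -1.2938 2.7380 -1.3685]
Step 5: x=[6.9869 12.5057 18.0403 24.4802] v=[-0.0726 -1.4075 3.1023 -1.5495]
Step 6: x=[6.9748 12.3653 18.3686 24.3165] v=[-0.1207 -1.4043 3.2834 -1.6375]
Step 7: x=[6.9566 12.2371 18.6958 24.1538] v=[-0.1817 -1.2817 3.2723 -1.6271]
Step 8: x=[6.9312 12.1325 19.0030 24.0019] v=[-0.2537 -1.0461 3.0722 -1.5187]
Max displacement = 1.0030

Answer: 1.0030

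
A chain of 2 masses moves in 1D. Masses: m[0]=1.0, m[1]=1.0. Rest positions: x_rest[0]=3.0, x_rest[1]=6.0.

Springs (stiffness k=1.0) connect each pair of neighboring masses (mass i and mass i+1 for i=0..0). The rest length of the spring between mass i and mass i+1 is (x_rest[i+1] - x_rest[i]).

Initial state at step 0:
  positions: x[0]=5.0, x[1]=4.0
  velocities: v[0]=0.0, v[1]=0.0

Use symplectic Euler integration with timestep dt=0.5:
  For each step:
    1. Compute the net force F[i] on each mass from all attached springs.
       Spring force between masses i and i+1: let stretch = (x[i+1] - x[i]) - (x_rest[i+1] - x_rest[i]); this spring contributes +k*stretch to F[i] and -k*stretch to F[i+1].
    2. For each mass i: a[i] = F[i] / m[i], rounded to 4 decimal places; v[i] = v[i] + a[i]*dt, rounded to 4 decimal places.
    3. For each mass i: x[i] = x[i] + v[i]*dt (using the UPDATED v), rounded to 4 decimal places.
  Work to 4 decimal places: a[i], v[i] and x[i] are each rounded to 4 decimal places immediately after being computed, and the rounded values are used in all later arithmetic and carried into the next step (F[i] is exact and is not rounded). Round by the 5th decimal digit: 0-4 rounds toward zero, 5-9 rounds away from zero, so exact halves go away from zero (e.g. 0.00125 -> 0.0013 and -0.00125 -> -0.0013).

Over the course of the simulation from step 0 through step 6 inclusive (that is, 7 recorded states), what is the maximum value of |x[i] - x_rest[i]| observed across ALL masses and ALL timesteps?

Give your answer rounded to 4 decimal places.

Step 0: x=[5.0000 4.0000] v=[0.0000 0.0000]
Step 1: x=[4.0000 5.0000] v=[-2.0000 2.0000]
Step 2: x=[2.5000 6.5000] v=[-3.0000 3.0000]
Step 3: x=[1.2500 7.7500] v=[-2.5000 2.5000]
Step 4: x=[0.8750 8.1250] v=[-0.7500 0.7500]
Step 5: x=[1.5625 7.4375] v=[1.3750 -1.3750]
Step 6: x=[2.9688 6.0313] v=[2.8125 -2.8125]
Max displacement = 2.1250

Answer: 2.1250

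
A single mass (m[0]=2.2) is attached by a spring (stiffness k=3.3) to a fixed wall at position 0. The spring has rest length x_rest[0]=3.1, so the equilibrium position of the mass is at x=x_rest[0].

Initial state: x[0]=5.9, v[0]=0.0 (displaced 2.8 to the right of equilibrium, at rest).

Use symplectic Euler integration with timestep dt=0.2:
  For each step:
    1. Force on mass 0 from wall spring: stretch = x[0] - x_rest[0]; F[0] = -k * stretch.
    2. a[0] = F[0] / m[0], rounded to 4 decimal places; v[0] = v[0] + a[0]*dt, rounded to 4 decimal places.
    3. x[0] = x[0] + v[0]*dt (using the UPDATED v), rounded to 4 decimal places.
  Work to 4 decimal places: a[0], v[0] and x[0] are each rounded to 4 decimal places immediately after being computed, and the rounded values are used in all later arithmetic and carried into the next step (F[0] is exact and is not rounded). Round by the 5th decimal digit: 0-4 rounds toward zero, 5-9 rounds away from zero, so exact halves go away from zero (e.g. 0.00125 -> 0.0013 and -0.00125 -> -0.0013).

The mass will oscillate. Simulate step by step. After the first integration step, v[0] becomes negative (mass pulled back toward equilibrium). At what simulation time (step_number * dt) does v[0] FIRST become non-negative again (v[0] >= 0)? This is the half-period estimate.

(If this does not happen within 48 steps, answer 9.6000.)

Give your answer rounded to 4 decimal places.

Answer: 2.6000

Derivation:
Step 0: x=[5.9000] v=[0.0000]
Step 1: x=[5.7320] v=[-0.8400]
Step 2: x=[5.4061] v=[-1.6296]
Step 3: x=[4.9418] v=[-2.3214]
Step 4: x=[4.3670] v=[-2.8739]
Step 5: x=[3.7162] v=[-3.2540]
Step 6: x=[3.0284] v=[-3.4389]
Step 7: x=[2.3449] v=[-3.4174]
Step 8: x=[1.7067] v=[-3.1909]
Step 9: x=[1.1521] v=[-2.7729]
Step 10: x=[0.7144] v=[-2.1885]
Step 11: x=[0.4198] v=[-1.4728]
Step 12: x=[0.2861] v=[-0.6687]
Step 13: x=[0.3212] v=[0.1755]
First v>=0 after going negative at step 13, time=2.6000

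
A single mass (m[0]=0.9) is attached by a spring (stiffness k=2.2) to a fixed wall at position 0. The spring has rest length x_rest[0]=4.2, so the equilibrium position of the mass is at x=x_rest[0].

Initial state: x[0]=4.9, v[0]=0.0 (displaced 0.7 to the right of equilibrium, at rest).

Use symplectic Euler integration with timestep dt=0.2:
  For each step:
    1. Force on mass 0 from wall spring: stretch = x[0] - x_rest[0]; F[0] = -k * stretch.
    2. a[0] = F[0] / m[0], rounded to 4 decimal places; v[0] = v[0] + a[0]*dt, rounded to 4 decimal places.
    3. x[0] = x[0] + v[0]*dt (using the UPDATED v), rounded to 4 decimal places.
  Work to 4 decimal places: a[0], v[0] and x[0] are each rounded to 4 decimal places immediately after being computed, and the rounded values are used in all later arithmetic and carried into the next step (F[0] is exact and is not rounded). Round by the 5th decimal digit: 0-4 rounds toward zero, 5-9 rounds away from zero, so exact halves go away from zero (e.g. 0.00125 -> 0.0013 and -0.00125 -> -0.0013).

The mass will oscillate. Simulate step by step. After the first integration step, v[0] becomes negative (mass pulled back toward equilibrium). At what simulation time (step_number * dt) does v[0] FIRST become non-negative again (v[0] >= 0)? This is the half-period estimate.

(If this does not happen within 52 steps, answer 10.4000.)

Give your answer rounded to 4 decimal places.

Step 0: x=[4.9000] v=[0.0000]
Step 1: x=[4.8316] v=[-0.3422]
Step 2: x=[4.7014] v=[-0.6510]
Step 3: x=[4.5222] v=[-0.8961]
Step 4: x=[4.3115] v=[-1.0536]
Step 5: x=[4.0899] v=[-1.1081]
Step 6: x=[3.8790] v=[-1.0543]
Step 7: x=[3.6995] v=[-0.8974]
Step 8: x=[3.5690] v=[-0.6527]
Step 9: x=[3.5002] v=[-0.3442]
Step 10: x=[3.4998] v=[-0.0021]
Step 11: x=[3.5678] v=[0.3402]
First v>=0 after going negative at step 11, time=2.2000

Answer: 2.2000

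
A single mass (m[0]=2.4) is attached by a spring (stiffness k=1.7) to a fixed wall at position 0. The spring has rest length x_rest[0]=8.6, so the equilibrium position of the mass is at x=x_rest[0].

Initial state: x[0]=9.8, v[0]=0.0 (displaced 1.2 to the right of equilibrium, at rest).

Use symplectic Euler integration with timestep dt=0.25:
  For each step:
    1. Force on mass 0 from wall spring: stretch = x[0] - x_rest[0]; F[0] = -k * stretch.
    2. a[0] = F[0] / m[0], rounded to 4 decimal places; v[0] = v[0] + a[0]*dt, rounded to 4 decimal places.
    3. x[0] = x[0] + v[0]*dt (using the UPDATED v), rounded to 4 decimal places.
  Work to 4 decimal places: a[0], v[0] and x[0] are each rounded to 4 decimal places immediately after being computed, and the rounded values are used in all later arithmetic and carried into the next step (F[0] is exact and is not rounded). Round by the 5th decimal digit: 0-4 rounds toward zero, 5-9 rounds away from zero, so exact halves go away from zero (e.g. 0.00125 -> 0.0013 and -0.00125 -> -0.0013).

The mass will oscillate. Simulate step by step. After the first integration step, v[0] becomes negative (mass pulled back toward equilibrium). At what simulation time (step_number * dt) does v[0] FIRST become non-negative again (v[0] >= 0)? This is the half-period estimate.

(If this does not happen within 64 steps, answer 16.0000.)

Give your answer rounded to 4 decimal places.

Answer: 3.7500

Derivation:
Step 0: x=[9.8000] v=[0.0000]
Step 1: x=[9.7469] v=[-0.2125]
Step 2: x=[9.6430] v=[-0.4156]
Step 3: x=[9.4929] v=[-0.6003]
Step 4: x=[9.3033] v=[-0.7584]
Step 5: x=[9.0826] v=[-0.8830]
Step 6: x=[8.8405] v=[-0.9685]
Step 7: x=[8.5877] v=[-1.0111]
Step 8: x=[8.3355] v=[-1.0089]
Step 9: x=[8.0950] v=[-0.9621]
Step 10: x=[7.8768] v=[-0.8727]
Step 11: x=[7.6907] v=[-0.7446]
Step 12: x=[7.5448] v=[-0.5836]
Step 13: x=[7.4456] v=[-0.3968]
Step 14: x=[7.3975] v=[-0.1924]
Step 15: x=[7.4027] v=[0.0206]
First v>=0 after going negative at step 15, time=3.7500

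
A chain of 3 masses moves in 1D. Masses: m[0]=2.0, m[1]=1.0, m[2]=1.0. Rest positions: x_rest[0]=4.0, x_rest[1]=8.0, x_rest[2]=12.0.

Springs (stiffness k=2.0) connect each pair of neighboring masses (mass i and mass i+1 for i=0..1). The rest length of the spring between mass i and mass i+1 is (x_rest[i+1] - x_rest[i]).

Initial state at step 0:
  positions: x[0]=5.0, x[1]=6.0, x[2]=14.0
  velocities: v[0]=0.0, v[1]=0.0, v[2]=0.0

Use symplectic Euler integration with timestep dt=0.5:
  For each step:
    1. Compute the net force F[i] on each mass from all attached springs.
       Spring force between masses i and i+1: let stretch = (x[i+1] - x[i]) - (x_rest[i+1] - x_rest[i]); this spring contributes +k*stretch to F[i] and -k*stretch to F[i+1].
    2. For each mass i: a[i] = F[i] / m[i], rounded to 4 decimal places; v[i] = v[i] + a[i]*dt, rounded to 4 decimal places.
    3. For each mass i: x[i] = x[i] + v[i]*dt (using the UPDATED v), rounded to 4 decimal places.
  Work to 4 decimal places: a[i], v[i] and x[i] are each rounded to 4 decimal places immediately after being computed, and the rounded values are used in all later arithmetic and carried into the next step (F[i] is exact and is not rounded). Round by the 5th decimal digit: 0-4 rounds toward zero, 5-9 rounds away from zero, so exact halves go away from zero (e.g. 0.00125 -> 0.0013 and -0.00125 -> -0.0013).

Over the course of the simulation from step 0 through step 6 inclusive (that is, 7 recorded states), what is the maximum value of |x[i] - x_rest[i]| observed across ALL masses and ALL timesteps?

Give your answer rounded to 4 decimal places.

Answer: 3.6250

Derivation:
Step 0: x=[5.0000 6.0000 14.0000] v=[0.0000 0.0000 0.0000]
Step 1: x=[4.2500 9.5000 12.0000] v=[-1.5000 7.0000 -4.0000]
Step 2: x=[3.8125 11.6250 10.7500] v=[-0.8750 4.2500 -2.5000]
Step 3: x=[4.3282 9.4063 11.9375] v=[1.0313 -4.4375 2.3750]
Step 4: x=[5.1134 5.9141 13.8594] v=[1.5704 -6.9844 3.8438]
Step 5: x=[5.0988 5.9942 13.8087] v=[-0.0293 0.1602 -0.1015]
Step 6: x=[4.3080 9.5339 11.8507] v=[-1.5816 7.0793 -3.9160]
Max displacement = 3.6250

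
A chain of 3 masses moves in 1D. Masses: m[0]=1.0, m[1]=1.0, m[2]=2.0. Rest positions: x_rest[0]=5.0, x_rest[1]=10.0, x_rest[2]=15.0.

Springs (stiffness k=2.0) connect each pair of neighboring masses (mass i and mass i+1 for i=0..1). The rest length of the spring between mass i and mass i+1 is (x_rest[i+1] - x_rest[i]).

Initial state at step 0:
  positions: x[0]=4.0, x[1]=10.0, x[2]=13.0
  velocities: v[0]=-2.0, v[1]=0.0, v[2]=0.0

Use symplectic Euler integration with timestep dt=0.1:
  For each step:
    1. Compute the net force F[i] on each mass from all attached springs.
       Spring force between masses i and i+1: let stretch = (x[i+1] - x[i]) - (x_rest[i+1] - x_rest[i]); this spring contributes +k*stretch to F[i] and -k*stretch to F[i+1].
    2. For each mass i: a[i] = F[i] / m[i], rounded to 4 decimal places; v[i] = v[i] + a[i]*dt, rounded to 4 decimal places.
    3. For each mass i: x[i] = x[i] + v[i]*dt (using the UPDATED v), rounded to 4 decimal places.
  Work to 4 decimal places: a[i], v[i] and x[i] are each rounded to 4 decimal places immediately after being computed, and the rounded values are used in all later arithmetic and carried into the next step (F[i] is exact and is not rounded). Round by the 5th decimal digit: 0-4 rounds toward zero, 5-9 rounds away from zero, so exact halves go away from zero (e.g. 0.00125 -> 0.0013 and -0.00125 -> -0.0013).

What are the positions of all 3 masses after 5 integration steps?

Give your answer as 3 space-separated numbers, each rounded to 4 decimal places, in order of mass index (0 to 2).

Step 0: x=[4.0000 10.0000 13.0000] v=[-2.0000 0.0000 0.0000]
Step 1: x=[3.8200 9.9400 13.0200] v=[-1.8000 -0.6000 0.2000]
Step 2: x=[3.6624 9.8192 13.0592] v=[-1.5760 -1.2080 0.3920]
Step 3: x=[3.5279 9.6401 13.1160] v=[-1.3446 -1.7914 0.5680]
Step 4: x=[3.4157 9.4082 13.1880] v=[-1.1222 -2.3187 0.7204]
Step 5: x=[3.3233 9.1321 13.2722] v=[-0.9237 -2.7612 0.8424]

Answer: 3.3233 9.1321 13.2722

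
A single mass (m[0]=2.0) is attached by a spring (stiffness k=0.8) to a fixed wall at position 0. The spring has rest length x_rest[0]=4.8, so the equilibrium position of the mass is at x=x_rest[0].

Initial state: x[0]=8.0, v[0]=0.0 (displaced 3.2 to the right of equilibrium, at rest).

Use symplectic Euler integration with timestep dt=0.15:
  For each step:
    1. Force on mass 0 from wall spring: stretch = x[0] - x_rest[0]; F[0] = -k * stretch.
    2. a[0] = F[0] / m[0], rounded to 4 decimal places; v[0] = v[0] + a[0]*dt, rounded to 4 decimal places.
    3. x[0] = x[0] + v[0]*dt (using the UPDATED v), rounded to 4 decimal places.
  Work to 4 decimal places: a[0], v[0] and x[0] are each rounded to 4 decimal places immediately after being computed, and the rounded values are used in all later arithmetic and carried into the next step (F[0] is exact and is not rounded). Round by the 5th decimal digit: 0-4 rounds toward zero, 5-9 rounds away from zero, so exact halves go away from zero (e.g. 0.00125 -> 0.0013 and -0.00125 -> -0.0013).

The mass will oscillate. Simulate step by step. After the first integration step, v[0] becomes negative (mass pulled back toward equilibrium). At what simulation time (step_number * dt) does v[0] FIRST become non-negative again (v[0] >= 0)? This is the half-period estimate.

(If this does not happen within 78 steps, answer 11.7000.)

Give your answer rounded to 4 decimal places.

Step 0: x=[8.0000] v=[0.0000]
Step 1: x=[7.9712] v=[-0.1920]
Step 2: x=[7.9139] v=[-0.3823]
Step 3: x=[7.8285] v=[-0.5691]
Step 4: x=[7.7159] v=[-0.7508]
Step 5: x=[7.5770] v=[-0.9258]
Step 6: x=[7.4131] v=[-1.0924]
Step 7: x=[7.2257] v=[-1.2492]
Step 8: x=[7.0165] v=[-1.3947]
Step 9: x=[6.7873] v=[-1.5277]
Step 10: x=[6.5403] v=[-1.6469]
Step 11: x=[6.2776] v=[-1.7513]
Step 12: x=[6.0016] v=[-1.8400]
Step 13: x=[5.7148] v=[-1.9121]
Step 14: x=[5.4198] v=[-1.9670]
Step 15: x=[5.1192] v=[-2.0042]
Step 16: x=[4.8157] v=[-2.0234]
Step 17: x=[4.5121] v=[-2.0243]
Step 18: x=[4.2111] v=[-2.0070]
Step 19: x=[3.9153] v=[-1.9717]
Step 20: x=[3.6275] v=[-1.9186]
Step 21: x=[3.3503] v=[-1.8483]
Step 22: x=[3.0861] v=[-1.7613]
Step 23: x=[2.8373] v=[-1.6585]
Step 24: x=[2.6062] v=[-1.5407]
Step 25: x=[2.3948] v=[-1.4091]
Step 26: x=[2.2051] v=[-1.2648]
Step 27: x=[2.0387] v=[-1.1091]
Step 28: x=[1.8972] v=[-0.9434]
Step 29: x=[1.7818] v=[-0.7692]
Step 30: x=[1.6936] v=[-0.5881]
Step 31: x=[1.6333] v=[-0.4017]
Step 32: x=[1.6015] v=[-0.2117]
Step 33: x=[1.5985] v=[-0.0198]
Step 34: x=[1.6243] v=[0.1723]
First v>=0 after going negative at step 34, time=5.1000

Answer: 5.1000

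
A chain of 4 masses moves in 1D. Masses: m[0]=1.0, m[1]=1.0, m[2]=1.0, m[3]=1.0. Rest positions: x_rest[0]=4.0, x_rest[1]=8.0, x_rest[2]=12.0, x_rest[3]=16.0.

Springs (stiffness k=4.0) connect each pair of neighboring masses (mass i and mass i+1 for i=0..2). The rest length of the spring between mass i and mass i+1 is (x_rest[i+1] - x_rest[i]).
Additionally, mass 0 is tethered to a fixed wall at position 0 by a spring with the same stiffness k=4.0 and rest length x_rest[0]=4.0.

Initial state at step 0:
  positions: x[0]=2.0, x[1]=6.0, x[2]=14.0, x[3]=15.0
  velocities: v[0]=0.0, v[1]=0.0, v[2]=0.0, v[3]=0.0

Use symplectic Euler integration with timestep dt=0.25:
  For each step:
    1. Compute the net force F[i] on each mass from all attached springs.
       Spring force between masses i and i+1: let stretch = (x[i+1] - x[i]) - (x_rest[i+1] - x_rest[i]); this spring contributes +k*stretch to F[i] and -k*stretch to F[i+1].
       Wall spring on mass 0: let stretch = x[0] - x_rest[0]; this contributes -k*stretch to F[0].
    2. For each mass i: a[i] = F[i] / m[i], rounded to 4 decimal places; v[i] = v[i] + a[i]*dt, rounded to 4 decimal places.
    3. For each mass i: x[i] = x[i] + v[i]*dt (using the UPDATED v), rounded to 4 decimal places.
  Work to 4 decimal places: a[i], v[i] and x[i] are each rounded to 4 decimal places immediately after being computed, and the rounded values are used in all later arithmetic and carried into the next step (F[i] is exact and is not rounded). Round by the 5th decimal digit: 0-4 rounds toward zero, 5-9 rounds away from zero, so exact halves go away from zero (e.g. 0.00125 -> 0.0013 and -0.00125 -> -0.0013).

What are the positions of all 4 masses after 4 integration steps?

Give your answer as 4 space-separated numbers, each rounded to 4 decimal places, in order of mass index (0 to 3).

Answer: 5.8633 8.2813 9.8907 16.1407

Derivation:
Step 0: x=[2.0000 6.0000 14.0000 15.0000] v=[0.0000 0.0000 0.0000 0.0000]
Step 1: x=[2.5000 7.0000 12.2500 15.7500] v=[2.0000 4.0000 -7.0000 3.0000]
Step 2: x=[3.5000 8.1875 10.0625 16.6250] v=[4.0000 4.7500 -8.7500 3.5000]
Step 3: x=[4.7969 8.6719 9.0469 16.8594] v=[5.1875 1.9375 -4.0625 0.9375]
Step 4: x=[5.8633 8.2813 9.8907 16.1407] v=[4.2656 -1.5625 3.3750 -2.8750]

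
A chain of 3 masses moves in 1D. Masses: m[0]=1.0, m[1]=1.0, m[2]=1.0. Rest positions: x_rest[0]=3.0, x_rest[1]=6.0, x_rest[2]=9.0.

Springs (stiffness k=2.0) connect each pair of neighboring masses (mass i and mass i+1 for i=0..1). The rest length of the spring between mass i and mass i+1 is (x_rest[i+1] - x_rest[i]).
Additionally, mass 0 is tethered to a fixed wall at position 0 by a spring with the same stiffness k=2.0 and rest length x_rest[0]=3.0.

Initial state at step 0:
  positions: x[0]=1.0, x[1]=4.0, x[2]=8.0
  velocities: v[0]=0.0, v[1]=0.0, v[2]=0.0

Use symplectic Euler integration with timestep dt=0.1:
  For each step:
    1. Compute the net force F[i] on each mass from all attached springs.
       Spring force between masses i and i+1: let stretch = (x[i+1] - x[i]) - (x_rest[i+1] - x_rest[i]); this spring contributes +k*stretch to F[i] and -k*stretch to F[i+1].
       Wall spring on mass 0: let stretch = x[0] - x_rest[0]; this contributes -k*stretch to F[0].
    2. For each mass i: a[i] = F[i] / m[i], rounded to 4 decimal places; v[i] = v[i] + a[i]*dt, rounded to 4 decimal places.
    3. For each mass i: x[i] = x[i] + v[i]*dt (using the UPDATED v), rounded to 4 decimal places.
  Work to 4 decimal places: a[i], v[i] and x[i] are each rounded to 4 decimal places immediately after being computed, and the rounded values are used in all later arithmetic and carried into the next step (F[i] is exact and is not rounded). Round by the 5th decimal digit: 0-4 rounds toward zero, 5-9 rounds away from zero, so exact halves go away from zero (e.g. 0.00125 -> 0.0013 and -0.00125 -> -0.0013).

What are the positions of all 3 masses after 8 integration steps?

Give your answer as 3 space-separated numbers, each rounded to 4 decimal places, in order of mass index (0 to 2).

Step 0: x=[1.0000 4.0000 8.0000] v=[0.0000 0.0000 0.0000]
Step 1: x=[1.0400 4.0200 7.9800] v=[0.4000 0.2000 -0.2000]
Step 2: x=[1.1188 4.0596 7.9408] v=[0.7880 0.3960 -0.3920]
Step 3: x=[1.2340 4.1180 7.8840] v=[1.1524 0.5841 -0.5682]
Step 4: x=[1.3822 4.1941 7.8119] v=[1.4824 0.7605 -0.7214]
Step 5: x=[1.5590 4.2863 7.7274] v=[1.7683 0.9217 -0.8450]
Step 6: x=[1.7592 4.3928 7.6341] v=[2.0020 1.0645 -0.9332]
Step 7: x=[1.9769 4.5114 7.5360] v=[2.1769 1.1860 -0.9815]
Step 8: x=[2.2057 4.6398 7.4374] v=[2.2884 1.2840 -0.9864]

Answer: 2.2057 4.6398 7.4374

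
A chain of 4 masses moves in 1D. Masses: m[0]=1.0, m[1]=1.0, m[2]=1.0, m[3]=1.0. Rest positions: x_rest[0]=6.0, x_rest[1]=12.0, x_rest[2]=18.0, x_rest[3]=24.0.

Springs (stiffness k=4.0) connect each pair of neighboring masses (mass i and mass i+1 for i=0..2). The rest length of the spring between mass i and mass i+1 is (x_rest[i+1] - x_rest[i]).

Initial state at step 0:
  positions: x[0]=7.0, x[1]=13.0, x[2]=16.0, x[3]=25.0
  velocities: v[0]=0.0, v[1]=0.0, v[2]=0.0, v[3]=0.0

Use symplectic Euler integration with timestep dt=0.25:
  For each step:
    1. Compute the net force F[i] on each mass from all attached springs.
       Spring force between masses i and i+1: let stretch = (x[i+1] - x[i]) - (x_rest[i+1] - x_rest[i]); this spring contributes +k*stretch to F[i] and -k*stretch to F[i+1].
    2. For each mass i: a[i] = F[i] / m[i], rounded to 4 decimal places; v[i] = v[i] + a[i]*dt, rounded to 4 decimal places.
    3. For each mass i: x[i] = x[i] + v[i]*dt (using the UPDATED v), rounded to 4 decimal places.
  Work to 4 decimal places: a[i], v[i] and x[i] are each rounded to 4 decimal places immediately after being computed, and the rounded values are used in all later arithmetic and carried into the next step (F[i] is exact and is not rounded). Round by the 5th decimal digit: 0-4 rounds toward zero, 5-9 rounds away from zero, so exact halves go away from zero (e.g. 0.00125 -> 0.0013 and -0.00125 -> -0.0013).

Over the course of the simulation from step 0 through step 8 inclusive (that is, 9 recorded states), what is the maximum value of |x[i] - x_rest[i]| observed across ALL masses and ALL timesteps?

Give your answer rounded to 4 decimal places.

Answer: 2.2656

Derivation:
Step 0: x=[7.0000 13.0000 16.0000 25.0000] v=[0.0000 0.0000 0.0000 0.0000]
Step 1: x=[7.0000 12.2500 17.5000 24.2500] v=[0.0000 -3.0000 6.0000 -3.0000]
Step 2: x=[6.8125 11.5000 19.3750 23.3125] v=[-0.7500 -3.0000 7.5000 -3.7500]
Step 3: x=[6.2969 11.5469 20.2656 22.8906] v=[-2.0625 0.1875 3.5625 -1.6875]
Step 4: x=[5.5938 12.4610 19.6328 23.3125] v=[-2.8125 3.6562 -2.5312 1.6875]
Step 5: x=[5.1075 13.4512 18.1270 24.3145] v=[-1.9453 3.9608 -6.0233 4.0078]
Step 6: x=[5.2071 13.5244 16.9991 25.2696] v=[0.3984 0.2929 -4.5116 3.8203]
Step 7: x=[5.8860 12.3870 17.0702 25.6571] v=[2.7157 -4.5497 0.2842 1.5498]
Step 8: x=[6.6902 10.7951 18.1172 25.3978] v=[3.2167 -6.3675 4.1879 -1.0371]
Max displacement = 2.2656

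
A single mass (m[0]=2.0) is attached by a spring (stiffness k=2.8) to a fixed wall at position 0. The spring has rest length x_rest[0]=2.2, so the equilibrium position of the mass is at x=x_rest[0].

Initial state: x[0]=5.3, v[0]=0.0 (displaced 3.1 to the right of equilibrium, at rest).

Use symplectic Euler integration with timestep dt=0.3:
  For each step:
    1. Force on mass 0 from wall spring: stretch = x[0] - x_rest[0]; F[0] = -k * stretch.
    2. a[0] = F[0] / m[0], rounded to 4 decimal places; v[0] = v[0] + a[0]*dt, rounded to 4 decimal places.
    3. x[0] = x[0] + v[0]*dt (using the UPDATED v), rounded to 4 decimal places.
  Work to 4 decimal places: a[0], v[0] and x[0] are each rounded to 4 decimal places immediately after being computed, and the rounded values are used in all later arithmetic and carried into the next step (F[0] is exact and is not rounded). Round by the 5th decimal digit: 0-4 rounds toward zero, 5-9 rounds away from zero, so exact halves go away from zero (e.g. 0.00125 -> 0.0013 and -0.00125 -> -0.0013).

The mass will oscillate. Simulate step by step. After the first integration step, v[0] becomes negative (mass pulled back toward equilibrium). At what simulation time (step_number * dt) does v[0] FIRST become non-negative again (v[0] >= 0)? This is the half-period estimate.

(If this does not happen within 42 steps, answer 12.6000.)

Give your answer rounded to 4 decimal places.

Answer: 2.7000

Derivation:
Step 0: x=[5.3000] v=[0.0000]
Step 1: x=[4.9094] v=[-1.3020]
Step 2: x=[4.1774] v=[-2.4400]
Step 3: x=[3.1963] v=[-3.2705]
Step 4: x=[2.0896] v=[-3.6889]
Step 5: x=[0.9969] v=[-3.6425]
Step 6: x=[0.0557] v=[-3.1372]
Step 7: x=[-0.6153] v=[-2.2366]
Step 8: x=[-0.9316] v=[-1.0542]
Step 9: x=[-0.8533] v=[0.2611]
First v>=0 after going negative at step 9, time=2.7000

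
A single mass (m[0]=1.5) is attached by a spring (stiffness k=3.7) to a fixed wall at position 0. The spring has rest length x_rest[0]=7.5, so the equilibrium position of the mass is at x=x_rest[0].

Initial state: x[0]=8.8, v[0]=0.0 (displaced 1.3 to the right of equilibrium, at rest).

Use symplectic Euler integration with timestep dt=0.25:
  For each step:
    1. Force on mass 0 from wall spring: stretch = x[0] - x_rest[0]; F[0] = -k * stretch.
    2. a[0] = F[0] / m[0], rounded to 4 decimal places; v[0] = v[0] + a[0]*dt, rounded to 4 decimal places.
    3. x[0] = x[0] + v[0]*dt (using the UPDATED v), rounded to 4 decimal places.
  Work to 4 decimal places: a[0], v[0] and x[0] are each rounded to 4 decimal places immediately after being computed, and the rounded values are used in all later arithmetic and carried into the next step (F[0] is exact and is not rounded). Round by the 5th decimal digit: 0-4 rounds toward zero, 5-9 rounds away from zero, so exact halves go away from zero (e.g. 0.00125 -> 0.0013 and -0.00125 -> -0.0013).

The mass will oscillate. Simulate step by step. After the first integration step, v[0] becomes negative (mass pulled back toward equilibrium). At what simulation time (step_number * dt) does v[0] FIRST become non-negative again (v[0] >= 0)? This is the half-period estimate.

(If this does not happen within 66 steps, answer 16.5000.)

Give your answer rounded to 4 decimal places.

Answer: 2.0000

Derivation:
Step 0: x=[8.8000] v=[0.0000]
Step 1: x=[8.5996] v=[-0.8017]
Step 2: x=[8.2297] v=[-1.4798]
Step 3: x=[7.7473] v=[-1.9298]
Step 4: x=[7.2267] v=[-2.0823]
Step 5: x=[6.7483] v=[-1.9138]
Step 6: x=[6.3857] v=[-1.4503]
Step 7: x=[6.1949] v=[-0.7632]
Step 8: x=[6.2053] v=[0.0416]
First v>=0 after going negative at step 8, time=2.0000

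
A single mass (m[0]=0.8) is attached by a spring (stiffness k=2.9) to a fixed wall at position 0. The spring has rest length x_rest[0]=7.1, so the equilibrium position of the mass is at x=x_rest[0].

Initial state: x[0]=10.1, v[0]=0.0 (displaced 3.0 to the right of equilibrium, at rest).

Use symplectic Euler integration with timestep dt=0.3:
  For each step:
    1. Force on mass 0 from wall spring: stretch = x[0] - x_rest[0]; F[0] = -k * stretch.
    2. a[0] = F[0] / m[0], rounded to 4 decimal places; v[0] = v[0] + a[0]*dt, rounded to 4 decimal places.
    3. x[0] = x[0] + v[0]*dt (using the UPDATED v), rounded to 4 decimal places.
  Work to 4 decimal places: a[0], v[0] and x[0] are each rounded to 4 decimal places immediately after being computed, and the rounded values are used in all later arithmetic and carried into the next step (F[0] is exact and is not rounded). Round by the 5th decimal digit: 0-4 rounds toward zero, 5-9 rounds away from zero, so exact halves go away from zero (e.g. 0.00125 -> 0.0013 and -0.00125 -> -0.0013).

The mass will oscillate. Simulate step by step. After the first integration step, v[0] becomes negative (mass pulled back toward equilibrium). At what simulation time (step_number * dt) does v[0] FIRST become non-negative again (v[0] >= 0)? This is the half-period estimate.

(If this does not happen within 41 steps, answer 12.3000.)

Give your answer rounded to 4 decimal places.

Step 0: x=[10.1000] v=[0.0000]
Step 1: x=[9.1213] v=[-3.2625]
Step 2: x=[7.4831] v=[-5.4607]
Step 3: x=[5.7199] v=[-5.8773]
Step 4: x=[4.4070] v=[-4.3764]
Step 5: x=[3.9727] v=[-1.4478]
Step 6: x=[4.5587] v=[1.9532]
First v>=0 after going negative at step 6, time=1.8000

Answer: 1.8000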